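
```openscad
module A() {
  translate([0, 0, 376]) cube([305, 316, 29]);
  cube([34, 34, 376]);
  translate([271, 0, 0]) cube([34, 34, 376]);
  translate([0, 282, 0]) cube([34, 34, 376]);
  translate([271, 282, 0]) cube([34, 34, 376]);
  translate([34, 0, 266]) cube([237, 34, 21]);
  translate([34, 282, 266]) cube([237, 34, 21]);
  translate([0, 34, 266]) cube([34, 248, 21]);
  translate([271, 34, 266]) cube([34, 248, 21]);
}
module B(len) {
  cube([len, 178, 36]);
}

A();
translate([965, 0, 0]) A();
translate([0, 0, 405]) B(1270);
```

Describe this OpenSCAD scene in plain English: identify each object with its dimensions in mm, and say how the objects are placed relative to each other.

A is a four-legged stool. The seat is a 305×316×29 mm slab whose top surface is at z = 405 mm; four square legs, each 34×34 mm in cross-section, run from the floor (z = 0) to the underside of the seat, each flush with a corner of the seat. Four stretchers, 34 mm wide and 21 mm tall, connect adjacent legs with their undersides at z = 266 mm, each running between the inner faces of the legs it joins and aligned with the legs' outer faces on the other axis.

B is a rectangular beam 1270 mm long (x), 178 mm deep (y), 36 mm thick (z).

The beam spans the tops of two stools placed 660 mm apart, resting at z = 405 mm.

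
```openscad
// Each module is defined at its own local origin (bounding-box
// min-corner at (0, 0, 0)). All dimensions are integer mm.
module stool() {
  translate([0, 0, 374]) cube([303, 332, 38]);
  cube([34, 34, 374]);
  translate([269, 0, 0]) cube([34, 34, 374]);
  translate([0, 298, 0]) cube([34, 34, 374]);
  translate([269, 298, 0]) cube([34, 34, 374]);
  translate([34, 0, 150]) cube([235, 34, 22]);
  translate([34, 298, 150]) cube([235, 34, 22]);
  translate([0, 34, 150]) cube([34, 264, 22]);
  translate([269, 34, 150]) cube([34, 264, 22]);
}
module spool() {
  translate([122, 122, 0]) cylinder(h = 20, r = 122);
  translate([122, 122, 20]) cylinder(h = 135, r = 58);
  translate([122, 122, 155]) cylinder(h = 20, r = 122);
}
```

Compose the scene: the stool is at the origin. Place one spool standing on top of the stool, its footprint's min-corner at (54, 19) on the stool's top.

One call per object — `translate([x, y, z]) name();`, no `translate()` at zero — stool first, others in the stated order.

stool();
translate([54, 19, 412]) spool();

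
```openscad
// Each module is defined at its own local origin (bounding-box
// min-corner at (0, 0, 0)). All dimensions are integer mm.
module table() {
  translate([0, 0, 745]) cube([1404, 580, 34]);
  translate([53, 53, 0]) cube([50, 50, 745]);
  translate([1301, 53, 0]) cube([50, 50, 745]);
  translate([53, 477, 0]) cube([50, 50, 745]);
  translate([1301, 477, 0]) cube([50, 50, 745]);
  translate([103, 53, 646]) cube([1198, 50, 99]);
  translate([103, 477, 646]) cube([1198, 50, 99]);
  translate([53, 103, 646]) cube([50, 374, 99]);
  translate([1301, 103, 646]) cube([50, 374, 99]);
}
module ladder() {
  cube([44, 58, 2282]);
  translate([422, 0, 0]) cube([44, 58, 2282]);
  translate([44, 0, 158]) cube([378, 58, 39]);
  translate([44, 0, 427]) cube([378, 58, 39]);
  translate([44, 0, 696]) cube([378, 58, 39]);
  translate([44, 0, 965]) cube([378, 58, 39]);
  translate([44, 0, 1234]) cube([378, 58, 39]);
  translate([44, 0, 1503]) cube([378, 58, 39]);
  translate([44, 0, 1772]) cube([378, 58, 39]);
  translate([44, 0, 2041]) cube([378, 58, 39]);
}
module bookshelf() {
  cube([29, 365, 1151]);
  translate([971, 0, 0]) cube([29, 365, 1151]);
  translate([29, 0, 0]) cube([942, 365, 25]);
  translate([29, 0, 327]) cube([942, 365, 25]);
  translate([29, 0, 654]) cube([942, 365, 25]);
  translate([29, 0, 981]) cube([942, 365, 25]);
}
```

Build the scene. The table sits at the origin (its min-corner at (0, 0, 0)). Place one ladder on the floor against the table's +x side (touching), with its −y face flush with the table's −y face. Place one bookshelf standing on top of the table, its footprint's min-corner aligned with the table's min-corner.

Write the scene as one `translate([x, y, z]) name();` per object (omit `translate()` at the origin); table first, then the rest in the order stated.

table();
translate([1404, 0, 0]) ladder();
translate([0, 0, 779]) bookshelf();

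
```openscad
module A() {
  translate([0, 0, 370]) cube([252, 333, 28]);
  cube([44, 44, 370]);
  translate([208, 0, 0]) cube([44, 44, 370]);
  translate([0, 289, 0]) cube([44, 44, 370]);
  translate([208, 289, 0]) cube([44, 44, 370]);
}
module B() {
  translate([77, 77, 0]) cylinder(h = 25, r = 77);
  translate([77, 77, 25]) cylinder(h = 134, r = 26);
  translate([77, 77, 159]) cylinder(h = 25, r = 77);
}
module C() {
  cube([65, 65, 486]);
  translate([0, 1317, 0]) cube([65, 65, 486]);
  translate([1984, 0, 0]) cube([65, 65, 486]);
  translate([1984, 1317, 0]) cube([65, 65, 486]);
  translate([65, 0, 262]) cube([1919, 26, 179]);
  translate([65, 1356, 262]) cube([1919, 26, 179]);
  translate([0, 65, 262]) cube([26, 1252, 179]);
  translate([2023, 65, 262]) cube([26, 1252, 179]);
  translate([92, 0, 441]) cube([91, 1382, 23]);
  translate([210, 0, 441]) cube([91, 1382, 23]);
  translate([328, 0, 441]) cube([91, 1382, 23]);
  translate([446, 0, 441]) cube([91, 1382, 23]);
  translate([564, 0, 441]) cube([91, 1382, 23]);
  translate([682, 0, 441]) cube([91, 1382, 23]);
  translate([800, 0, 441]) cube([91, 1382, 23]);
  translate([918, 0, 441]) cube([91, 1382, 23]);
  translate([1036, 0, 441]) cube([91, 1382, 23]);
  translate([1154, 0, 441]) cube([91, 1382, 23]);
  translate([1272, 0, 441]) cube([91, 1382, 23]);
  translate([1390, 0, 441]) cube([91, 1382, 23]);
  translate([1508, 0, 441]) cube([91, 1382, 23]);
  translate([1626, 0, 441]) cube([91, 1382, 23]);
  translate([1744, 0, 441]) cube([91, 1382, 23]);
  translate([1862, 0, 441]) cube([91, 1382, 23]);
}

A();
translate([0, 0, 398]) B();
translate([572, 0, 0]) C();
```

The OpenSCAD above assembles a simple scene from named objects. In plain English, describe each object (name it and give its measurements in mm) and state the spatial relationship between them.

A is a four-legged stool. The seat is 252×333 mm, 28 mm thick, top at z = 398 mm. It stands on four square legs, each 44×44 mm in cross-section, from z = 0 to the seat underside, each flush with a corner of the seat.

B is a spool: two coaxial disc flanges of radius 77 mm and thickness 25 mm, joined by a core cylinder of radius 26 mm and height 134 mm. The lower flange rests on z = 0 and the three cylinders share a vertical axis.

C is a bed frame 2049 mm long (x) by 1382 mm wide (y). Four 65×65 mm corner posts, 486 mm tall, at the corners of the footprint. Four rails of 26 mm thickness and 179 mm height run between adjacent posts with their undersides at z = 262 mm, their outer faces flush with the outside of the frame (the two x-running rails run between the posts' inner faces; the two y-running rails run between the posts' inner faces). 16 slats, each 91 mm wide (x) and 23 mm thick, lie across the top of the two x-running rails, running the full 1382 mm width of the frame in y; the slats are evenly spaced along x between the inner faces of the end posts with equal gaps (rounded down to the nearest mm) at the −x end and between each pair — any rounding remainder accumulates at the +x end.

The spool is on top of the stool. The bed frame is on the floor beside the stool on its +x side.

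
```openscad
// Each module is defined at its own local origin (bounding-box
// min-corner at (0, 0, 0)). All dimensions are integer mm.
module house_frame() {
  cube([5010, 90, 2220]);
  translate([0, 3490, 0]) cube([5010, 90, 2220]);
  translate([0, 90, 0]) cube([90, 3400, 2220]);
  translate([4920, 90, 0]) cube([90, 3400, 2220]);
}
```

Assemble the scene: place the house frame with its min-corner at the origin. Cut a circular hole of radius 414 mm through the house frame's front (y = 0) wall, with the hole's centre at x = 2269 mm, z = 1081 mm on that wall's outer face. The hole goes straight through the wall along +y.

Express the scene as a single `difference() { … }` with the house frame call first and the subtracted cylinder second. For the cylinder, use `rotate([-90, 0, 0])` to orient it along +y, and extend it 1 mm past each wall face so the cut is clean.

difference() {
  house_frame();
  translate([2269, -1, 1081]) rotate([-90, 0, 0]) cylinder(h = 92, r = 414);
}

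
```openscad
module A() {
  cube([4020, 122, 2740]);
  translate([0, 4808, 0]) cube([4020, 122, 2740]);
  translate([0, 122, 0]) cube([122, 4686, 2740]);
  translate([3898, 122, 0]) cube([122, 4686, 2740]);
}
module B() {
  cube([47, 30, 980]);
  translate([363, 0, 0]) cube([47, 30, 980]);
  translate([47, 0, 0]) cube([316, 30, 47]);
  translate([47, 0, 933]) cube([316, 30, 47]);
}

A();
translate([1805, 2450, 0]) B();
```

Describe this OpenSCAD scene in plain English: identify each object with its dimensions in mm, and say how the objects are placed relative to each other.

A is a box-shaped house frame (walls only): outside footprint 4020×4930 mm, wall height 2740 mm, wall thickness 122 mm. The two y-facing walls run the full x-width; the two x-facing walls fit between the inner faces of the y-facing walls.

B is a rectangular picture frame lying in the x–z plane (depth along y). The opening is 316 mm wide (x) by 886 mm tall (z), surrounded by a border 47 mm wide on all four sides. The frame is 30 mm deep and is made of two full-height vertical stiles with two horizontal rails fitted between them.

The picture frame sits inside the house frame, centred.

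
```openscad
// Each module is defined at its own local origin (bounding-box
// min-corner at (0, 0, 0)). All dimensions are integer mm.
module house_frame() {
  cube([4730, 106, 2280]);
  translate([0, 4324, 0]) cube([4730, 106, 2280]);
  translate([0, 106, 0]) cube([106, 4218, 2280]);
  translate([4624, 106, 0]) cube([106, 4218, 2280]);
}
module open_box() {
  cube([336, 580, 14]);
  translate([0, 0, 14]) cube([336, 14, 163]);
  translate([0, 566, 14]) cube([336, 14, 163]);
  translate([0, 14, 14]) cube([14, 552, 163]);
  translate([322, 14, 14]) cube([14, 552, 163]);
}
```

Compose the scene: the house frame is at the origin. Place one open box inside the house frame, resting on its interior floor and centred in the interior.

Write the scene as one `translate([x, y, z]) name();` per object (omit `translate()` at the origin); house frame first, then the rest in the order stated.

house_frame();
translate([2197, 1925, 0]) open_box();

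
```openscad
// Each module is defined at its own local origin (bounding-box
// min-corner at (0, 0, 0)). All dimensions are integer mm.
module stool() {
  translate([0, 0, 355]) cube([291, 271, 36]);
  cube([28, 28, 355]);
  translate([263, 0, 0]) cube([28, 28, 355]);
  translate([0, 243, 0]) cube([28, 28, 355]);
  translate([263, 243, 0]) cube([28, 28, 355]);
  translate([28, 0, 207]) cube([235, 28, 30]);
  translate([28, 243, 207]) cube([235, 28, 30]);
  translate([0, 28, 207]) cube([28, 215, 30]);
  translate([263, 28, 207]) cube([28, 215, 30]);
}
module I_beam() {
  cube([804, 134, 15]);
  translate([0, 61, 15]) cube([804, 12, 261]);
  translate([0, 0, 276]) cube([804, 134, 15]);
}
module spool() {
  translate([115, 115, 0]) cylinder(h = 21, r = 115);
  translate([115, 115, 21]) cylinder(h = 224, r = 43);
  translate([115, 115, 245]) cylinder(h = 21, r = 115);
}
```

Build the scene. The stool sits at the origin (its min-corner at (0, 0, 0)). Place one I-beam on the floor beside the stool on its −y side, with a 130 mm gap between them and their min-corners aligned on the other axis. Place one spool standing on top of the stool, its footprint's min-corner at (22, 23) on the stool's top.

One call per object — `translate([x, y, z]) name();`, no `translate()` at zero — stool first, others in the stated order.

stool();
translate([0, -264, 0]) I_beam();
translate([22, 23, 391]) spool();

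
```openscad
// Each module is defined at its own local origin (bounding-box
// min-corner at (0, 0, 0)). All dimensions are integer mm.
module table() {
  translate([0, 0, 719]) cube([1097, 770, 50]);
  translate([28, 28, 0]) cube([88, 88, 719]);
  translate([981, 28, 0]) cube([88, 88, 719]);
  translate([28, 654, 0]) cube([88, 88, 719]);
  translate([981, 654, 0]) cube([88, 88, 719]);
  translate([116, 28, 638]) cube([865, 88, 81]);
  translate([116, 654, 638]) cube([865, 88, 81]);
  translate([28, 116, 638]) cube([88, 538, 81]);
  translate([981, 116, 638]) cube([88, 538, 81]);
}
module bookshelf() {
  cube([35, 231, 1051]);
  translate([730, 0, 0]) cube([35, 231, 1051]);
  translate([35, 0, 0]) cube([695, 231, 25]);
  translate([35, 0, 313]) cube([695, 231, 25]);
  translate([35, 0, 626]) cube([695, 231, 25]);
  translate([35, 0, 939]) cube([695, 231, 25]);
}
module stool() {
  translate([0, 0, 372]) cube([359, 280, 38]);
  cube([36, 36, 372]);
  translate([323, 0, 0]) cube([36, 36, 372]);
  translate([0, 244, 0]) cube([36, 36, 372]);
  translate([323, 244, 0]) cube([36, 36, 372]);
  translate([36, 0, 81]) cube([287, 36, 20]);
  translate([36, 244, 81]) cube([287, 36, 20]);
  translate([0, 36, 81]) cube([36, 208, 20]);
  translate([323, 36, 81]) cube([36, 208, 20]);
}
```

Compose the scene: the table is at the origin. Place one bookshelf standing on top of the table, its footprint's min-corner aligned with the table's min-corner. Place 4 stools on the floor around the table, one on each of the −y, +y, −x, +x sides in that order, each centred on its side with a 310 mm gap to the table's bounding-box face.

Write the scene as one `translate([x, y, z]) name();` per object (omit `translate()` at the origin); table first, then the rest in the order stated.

table();
translate([0, 0, 769]) bookshelf();
translate([369, -590, 0]) stool();
translate([369, 1080, 0]) stool();
translate([-669, 245, 0]) stool();
translate([1407, 245, 0]) stool();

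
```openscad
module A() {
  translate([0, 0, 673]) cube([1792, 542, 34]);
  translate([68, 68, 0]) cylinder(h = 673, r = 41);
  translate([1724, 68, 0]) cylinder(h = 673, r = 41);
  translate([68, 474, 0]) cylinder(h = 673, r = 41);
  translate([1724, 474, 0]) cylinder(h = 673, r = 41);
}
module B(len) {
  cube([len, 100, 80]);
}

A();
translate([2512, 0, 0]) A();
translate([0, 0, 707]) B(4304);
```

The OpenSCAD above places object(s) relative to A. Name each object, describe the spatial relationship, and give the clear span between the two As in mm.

A is a table. B is a beam. A beam spans the tops of two tables. The clear span between the two tables is 720 mm.

Second table starts at x = 2512; first ends at x = 1792; clear span = 2512 − 1792 = 720 mm.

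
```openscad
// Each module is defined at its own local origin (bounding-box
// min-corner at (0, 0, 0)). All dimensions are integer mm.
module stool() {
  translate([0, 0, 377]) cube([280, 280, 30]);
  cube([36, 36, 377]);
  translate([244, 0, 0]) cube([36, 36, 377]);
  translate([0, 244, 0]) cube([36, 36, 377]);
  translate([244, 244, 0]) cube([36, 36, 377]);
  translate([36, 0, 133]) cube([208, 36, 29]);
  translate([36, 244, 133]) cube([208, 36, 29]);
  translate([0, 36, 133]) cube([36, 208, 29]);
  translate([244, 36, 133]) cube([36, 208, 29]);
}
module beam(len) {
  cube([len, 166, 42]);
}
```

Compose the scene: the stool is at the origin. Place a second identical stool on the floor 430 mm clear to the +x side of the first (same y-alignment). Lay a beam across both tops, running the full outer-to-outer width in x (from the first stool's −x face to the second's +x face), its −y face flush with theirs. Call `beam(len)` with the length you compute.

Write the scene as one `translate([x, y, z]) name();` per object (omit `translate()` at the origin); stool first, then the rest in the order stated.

stool();
translate([710, 0, 0]) stool();
translate([0, 0, 407]) beam(990);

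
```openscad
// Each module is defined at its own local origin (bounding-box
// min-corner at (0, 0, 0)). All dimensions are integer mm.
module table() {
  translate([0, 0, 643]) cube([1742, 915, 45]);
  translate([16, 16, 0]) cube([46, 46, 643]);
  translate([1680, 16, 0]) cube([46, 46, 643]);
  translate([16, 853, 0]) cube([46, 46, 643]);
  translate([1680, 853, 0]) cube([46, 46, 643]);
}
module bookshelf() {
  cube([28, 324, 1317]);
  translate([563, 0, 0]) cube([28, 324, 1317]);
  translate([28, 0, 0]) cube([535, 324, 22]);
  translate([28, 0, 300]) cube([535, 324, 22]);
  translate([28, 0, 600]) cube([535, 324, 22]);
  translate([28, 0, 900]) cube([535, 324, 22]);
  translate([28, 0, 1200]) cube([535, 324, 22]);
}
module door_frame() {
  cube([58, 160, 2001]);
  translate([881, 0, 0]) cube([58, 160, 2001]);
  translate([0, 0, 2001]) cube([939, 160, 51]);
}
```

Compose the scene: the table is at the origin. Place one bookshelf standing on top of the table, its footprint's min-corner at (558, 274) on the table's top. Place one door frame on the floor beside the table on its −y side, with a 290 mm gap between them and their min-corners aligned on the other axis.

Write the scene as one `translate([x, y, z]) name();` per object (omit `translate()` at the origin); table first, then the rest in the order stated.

table();
translate([558, 274, 688]) bookshelf();
translate([0, -450, 0]) door_frame();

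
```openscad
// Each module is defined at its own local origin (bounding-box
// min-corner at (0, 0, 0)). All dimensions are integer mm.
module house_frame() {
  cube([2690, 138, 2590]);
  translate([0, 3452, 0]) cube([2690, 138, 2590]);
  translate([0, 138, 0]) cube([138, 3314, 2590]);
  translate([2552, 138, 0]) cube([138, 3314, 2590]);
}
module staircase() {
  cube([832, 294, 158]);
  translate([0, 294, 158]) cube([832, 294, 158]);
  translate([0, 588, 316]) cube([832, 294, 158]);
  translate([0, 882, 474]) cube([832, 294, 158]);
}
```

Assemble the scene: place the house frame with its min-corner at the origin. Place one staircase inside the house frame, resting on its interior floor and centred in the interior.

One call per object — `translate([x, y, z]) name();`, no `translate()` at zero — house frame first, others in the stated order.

house_frame();
translate([929, 1207, 0]) staircase();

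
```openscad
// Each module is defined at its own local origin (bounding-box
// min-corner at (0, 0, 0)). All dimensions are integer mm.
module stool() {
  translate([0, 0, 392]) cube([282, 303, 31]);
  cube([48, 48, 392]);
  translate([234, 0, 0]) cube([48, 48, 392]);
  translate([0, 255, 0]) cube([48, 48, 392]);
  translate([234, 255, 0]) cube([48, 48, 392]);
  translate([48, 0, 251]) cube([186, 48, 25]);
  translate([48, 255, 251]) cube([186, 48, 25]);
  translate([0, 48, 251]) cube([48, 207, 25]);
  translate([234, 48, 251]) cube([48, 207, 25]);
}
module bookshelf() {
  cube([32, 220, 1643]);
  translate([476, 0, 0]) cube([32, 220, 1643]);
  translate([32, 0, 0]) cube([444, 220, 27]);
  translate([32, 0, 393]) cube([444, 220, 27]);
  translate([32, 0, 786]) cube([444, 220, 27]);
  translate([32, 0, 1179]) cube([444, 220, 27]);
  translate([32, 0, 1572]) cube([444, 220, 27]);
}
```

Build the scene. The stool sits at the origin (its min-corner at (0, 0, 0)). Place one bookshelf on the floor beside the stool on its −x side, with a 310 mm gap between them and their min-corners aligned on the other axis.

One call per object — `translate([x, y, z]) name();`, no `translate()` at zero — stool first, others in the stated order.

stool();
translate([-818, 0, 0]) bookshelf();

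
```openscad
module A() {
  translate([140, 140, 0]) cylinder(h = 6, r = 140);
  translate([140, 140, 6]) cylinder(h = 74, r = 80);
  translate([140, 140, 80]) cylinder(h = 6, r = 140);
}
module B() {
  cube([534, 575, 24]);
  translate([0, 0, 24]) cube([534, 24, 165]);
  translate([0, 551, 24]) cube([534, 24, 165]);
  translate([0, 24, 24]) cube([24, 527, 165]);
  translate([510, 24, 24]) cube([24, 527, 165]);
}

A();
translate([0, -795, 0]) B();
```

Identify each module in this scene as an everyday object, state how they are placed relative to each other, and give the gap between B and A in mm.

A is a spool. B is an open box. The open box is on the floor beside the spool on its −y side. The gap between the open box and the spool is 220 mm.

The open box's nearest face is 220 mm from the spool's −y face.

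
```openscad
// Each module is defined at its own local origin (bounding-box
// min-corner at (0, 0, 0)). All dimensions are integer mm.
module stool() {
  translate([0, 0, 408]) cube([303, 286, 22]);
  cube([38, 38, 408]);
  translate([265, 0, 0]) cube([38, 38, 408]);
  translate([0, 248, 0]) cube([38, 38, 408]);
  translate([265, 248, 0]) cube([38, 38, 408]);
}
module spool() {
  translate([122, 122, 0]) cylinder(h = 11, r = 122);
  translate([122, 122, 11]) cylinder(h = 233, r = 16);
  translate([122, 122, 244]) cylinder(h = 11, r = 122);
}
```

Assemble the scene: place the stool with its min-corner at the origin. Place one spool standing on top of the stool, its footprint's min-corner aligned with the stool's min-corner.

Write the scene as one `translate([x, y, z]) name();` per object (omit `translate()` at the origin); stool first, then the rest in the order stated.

stool();
translate([0, 0, 430]) spool();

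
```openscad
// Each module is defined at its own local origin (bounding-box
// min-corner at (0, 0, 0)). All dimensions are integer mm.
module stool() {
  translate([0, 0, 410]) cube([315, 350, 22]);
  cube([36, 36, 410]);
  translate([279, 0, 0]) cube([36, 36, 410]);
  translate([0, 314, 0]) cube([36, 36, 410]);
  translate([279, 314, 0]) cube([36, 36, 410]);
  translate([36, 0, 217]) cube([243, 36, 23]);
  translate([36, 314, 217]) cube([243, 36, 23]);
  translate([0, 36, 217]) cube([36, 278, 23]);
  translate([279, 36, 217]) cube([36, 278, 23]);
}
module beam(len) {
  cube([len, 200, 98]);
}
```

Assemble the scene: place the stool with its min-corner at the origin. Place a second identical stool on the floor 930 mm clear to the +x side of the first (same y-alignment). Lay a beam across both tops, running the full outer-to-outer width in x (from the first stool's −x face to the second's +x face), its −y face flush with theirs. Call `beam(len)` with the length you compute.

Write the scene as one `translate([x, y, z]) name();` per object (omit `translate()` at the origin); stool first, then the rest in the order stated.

stool();
translate([1245, 0, 0]) stool();
translate([0, 0, 432]) beam(1560);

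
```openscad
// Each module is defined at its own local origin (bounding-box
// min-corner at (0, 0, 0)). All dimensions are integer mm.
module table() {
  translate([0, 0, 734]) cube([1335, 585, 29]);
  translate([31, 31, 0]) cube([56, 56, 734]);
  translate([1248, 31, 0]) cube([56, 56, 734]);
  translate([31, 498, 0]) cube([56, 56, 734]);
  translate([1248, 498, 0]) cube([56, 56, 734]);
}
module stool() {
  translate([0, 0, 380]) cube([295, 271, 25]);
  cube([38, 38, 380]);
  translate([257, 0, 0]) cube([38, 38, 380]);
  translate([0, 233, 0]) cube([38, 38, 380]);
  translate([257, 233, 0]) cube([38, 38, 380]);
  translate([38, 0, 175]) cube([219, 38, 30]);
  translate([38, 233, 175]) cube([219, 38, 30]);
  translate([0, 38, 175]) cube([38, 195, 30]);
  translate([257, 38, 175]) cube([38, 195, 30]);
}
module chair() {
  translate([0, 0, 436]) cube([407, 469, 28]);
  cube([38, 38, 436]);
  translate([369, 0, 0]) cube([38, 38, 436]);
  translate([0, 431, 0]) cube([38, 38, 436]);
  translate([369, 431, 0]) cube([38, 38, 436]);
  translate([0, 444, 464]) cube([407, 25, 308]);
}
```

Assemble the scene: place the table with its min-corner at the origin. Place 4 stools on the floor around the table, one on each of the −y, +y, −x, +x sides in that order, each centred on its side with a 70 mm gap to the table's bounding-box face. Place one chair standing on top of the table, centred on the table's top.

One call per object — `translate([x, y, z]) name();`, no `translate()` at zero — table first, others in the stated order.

table();
translate([520, -341, 0]) stool();
translate([520, 655, 0]) stool();
translate([-365, 157, 0]) stool();
translate([1405, 157, 0]) stool();
translate([464, 58, 763]) chair();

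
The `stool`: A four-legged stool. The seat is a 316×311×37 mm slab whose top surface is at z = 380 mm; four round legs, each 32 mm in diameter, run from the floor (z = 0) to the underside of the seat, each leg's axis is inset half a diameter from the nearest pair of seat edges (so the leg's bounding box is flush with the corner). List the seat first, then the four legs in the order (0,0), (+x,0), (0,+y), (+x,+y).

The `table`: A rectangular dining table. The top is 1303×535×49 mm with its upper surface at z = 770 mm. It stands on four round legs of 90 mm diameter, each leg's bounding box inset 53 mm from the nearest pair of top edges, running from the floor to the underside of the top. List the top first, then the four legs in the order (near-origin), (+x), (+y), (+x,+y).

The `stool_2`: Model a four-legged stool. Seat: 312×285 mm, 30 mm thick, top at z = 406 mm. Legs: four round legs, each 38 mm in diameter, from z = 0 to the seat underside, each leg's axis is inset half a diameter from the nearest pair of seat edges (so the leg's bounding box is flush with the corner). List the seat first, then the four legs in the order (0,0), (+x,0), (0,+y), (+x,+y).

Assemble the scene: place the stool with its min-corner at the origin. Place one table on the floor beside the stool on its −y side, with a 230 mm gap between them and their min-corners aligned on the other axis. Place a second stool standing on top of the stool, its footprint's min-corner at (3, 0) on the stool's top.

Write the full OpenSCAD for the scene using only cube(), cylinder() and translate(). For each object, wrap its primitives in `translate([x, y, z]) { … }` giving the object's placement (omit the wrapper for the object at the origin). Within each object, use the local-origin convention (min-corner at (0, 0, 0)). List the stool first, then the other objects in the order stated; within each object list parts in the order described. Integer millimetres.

translate([0, 0, 343]) cube([316, 311, 37]);
translate([16, 16, 0]) cylinder(h = 343, r = 16);
translate([300, 16, 0]) cylinder(h = 343, r = 16);
translate([16, 295, 0]) cylinder(h = 343, r = 16);
translate([300, 295, 0]) cylinder(h = 343, r = 16);
translate([0, -765, 0]) {
  translate([0, 0, 721]) cube([1303, 535, 49]);
  translate([98, 98, 0]) cylinder(h = 721, r = 45);
  translate([1205, 98, 0]) cylinder(h = 721, r = 45);
  translate([98, 437, 0]) cylinder(h = 721, r = 45);
  translate([1205, 437, 0]) cylinder(h = 721, r = 45);
}
translate([3, 0, 380]) {
  translate([0, 0, 376]) cube([312, 285, 30]);
  translate([19, 19, 0]) cylinder(h = 376, r = 19);
  translate([293, 19, 0]) cylinder(h = 376, r = 19);
  translate([19, 266, 0]) cylinder(h = 376, r = 19);
  translate([293, 266, 0]) cylinder(h = 376, r = 19);
}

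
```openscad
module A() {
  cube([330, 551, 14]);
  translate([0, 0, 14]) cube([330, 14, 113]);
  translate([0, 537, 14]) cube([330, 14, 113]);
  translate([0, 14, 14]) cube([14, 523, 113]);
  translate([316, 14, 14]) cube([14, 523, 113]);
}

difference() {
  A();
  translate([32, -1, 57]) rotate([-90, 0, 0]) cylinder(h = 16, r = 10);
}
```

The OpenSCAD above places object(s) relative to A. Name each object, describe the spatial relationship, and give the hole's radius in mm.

A is an open box. The open box has a circular hole through its front wall. The hole's radius is 10 mm.

The subtracted cylinder has r = 10 mm.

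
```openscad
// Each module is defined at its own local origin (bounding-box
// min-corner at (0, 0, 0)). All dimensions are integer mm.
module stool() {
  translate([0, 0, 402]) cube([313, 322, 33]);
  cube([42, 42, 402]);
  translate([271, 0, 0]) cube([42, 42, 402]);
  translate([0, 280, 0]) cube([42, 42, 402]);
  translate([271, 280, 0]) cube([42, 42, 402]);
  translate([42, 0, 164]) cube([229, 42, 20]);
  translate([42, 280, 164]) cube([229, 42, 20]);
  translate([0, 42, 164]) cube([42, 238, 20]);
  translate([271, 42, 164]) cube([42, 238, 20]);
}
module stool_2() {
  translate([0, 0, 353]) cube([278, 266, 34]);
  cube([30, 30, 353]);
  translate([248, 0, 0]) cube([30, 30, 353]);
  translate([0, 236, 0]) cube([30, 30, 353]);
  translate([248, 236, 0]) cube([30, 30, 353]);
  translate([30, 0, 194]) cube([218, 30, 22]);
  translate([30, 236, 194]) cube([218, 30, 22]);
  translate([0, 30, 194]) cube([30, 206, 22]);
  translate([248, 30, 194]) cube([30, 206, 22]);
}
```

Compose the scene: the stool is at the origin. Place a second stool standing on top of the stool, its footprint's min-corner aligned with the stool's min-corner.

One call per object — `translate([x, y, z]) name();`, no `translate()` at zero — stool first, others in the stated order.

stool();
translate([0, 0, 435]) stool_2();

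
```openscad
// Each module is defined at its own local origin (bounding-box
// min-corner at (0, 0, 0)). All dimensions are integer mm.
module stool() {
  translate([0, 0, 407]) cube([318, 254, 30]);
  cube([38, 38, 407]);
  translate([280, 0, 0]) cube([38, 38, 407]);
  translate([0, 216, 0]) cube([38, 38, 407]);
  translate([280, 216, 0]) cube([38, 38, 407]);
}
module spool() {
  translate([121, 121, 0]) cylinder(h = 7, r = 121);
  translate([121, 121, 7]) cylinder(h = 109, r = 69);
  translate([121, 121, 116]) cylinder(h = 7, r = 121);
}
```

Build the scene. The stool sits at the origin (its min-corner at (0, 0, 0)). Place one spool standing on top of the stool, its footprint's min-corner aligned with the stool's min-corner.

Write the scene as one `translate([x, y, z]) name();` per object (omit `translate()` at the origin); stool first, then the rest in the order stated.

stool();
translate([0, 0, 437]) spool();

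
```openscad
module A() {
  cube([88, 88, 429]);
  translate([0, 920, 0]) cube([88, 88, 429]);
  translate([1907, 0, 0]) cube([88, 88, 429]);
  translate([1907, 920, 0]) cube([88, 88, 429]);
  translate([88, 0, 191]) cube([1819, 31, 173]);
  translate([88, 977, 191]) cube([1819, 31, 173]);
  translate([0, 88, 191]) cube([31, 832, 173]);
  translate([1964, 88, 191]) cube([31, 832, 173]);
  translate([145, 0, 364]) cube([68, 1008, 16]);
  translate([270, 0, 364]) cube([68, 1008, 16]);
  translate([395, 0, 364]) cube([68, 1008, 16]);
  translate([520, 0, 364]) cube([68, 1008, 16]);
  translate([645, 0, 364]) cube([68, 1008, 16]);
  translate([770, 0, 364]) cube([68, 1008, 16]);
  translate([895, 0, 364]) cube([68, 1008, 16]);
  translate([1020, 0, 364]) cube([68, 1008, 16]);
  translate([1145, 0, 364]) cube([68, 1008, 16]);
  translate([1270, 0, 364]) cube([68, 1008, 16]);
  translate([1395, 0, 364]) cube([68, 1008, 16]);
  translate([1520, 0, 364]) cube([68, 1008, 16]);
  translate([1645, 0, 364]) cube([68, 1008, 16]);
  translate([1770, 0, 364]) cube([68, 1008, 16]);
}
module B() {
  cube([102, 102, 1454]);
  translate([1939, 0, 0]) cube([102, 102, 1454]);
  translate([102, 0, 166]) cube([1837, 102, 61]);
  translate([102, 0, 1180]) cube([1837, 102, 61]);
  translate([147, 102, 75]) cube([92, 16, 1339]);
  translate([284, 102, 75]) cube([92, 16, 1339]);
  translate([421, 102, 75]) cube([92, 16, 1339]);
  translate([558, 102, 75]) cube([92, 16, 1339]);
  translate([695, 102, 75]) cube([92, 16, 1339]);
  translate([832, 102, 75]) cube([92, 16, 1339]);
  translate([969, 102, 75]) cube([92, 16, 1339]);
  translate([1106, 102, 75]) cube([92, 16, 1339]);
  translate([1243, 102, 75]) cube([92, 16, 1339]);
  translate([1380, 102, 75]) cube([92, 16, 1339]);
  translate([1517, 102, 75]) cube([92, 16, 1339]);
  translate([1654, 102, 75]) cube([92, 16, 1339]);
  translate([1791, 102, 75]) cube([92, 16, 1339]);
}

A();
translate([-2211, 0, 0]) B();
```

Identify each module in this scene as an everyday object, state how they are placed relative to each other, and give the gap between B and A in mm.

The fence section's nearest face is 170 mm from the bed frame's −x face.

A is a bed frame. B is a fence section. The fence section is on the floor beside the bed frame on its −x side. The gap between the fence section and the bed frame is 170 mm.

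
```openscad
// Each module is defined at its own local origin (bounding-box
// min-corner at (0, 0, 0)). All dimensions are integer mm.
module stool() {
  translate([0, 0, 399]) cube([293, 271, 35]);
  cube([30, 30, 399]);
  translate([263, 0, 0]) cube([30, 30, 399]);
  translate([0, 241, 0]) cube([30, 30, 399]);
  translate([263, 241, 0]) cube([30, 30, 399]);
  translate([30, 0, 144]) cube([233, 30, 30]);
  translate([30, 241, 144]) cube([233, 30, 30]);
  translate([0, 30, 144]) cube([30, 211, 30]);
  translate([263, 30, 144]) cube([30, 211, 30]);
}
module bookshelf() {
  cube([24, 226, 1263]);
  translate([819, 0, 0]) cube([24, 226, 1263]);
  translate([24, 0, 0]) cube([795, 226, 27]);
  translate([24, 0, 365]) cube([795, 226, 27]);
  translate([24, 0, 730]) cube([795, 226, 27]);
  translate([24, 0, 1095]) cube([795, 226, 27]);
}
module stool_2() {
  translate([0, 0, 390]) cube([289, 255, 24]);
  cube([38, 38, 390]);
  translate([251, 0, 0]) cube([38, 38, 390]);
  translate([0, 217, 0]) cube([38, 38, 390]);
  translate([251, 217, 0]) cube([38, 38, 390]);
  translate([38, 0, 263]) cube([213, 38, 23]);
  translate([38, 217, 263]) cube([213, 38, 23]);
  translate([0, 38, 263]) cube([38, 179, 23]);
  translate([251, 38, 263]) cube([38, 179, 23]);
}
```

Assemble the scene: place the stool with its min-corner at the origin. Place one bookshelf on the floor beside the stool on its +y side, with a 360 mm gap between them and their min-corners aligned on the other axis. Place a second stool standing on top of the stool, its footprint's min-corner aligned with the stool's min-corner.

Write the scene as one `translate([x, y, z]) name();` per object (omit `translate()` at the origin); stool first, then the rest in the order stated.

stool();
translate([0, 631, 0]) bookshelf();
translate([0, 0, 434]) stool_2();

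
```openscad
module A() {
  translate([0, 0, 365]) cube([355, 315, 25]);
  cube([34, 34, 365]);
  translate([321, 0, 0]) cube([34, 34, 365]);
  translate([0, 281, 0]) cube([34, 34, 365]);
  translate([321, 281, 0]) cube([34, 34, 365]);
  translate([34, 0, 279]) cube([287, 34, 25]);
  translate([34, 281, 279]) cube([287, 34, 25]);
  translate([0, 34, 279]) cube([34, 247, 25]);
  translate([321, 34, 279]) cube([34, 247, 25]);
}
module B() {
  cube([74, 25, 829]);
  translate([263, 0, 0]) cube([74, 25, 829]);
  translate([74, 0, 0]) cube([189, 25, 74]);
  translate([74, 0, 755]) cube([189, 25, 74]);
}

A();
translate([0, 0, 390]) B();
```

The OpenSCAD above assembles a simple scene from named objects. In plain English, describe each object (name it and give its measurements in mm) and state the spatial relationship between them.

A is a four-legged stool. The seat is 355×315 mm, 25 mm thick, top at z = 390 mm. It stands on four square legs, each 34×34 mm in cross-section, from z = 0 to the seat underside, each flush with a corner of the seat. Four stretchers, 34 mm wide and 25 mm tall, connect adjacent legs with their undersides at z = 279 mm, each running between the inner faces of the legs it joins and aligned with the legs' outer faces on the other axis.

B is a picture frame with a 189×681 mm rectangular opening (x by z) and a uniform 74 mm border on every side. Frame depth is 25 mm along y. It is built from two vertical stiles running the full outside height and two horizontal rails spanning the gap between the stiles.

The picture frame is on top of the stool.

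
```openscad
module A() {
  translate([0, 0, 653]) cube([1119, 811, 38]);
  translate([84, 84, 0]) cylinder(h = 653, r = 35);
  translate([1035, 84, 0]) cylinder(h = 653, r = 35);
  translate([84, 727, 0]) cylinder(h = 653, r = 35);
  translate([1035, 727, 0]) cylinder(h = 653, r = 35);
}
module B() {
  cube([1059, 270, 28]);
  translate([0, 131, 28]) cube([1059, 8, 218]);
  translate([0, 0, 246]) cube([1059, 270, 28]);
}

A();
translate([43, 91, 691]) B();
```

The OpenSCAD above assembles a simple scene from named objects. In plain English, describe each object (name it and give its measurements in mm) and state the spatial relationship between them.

A is a table with a 1119×811 mm rectangular top, 38 mm thick, top surface at z = 691 mm, supported by four round legs of 70 mm diameter, each leg's bounding box inset 49 mm from the nearest pair of top edges, running from the floor.

B is an I-beam lying along x, 1059 mm long. Overall section height 274 mm. Two flanges 270 mm wide (y) and 28 mm thick, one on the floor and one at the top; a web 8 mm thick runs between them, centred on the flange width.

The I-beam is on top of the table.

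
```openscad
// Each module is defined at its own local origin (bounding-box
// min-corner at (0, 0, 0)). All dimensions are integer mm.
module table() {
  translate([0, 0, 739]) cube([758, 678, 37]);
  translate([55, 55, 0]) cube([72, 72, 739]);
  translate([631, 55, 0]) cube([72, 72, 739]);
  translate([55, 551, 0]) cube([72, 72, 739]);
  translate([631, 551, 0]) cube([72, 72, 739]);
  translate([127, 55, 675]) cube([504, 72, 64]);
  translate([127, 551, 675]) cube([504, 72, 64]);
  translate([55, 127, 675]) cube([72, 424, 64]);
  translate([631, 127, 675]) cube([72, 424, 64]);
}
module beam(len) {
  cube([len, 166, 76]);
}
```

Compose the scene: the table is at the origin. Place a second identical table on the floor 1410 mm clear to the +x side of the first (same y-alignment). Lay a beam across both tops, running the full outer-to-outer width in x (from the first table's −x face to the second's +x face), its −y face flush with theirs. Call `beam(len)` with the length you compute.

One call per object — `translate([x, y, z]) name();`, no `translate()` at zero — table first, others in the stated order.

table();
translate([2168, 0, 0]) table();
translate([0, 0, 776]) beam(2926);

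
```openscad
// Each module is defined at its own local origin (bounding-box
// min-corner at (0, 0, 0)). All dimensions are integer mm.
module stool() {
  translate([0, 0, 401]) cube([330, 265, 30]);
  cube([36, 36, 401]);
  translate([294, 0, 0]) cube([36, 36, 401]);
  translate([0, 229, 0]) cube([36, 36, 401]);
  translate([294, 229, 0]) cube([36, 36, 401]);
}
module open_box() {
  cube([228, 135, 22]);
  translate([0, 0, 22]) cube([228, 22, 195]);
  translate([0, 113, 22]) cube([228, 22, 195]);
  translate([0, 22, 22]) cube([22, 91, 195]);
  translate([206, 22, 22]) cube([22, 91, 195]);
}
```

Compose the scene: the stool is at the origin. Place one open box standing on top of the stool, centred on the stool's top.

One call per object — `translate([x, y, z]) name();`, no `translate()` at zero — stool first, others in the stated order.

stool();
translate([51, 65, 431]) open_box();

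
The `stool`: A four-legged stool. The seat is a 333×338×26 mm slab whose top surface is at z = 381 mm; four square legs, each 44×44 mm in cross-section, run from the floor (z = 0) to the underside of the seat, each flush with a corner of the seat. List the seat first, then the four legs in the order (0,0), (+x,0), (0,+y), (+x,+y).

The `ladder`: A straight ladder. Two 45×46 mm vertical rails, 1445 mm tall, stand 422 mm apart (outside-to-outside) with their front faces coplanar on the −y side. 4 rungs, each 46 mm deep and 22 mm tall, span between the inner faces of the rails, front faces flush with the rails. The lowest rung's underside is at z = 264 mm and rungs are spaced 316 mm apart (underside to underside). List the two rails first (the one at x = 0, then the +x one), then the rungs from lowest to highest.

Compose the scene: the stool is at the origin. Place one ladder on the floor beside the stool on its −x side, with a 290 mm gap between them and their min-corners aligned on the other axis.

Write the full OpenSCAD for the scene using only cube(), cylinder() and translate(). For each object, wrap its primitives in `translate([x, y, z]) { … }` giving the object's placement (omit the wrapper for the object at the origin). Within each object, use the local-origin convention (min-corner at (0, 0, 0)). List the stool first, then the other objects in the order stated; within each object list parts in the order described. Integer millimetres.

translate([0, 0, 355]) cube([333, 338, 26]);
cube([44, 44, 355]);
translate([289, 0, 0]) cube([44, 44, 355]);
translate([0, 294, 0]) cube([44, 44, 355]);
translate([289, 294, 0]) cube([44, 44, 355]);
translate([-712, 0, 0]) {
  cube([45, 46, 1445]);
  translate([377, 0, 0]) cube([45, 46, 1445]);
  translate([45, 0, 264]) cube([332, 46, 22]);
  translate([45, 0, 580]) cube([332, 46, 22]);
  translate([45, 0, 896]) cube([332, 46, 22]);
  translate([45, 0, 1212]) cube([332, 46, 22]);
}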